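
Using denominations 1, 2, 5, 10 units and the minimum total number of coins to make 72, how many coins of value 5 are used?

Greedy: take as many of the largest coin as possible, then repeat with the remainder.
72 − 7×10→2 − 1×2→0
Count of 5: 0

0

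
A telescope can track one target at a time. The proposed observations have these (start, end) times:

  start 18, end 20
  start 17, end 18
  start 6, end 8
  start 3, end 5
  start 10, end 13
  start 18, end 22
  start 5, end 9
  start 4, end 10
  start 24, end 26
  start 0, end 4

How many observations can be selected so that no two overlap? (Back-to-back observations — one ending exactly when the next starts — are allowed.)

6

Sort by end time and greedily take each interval whose start is ≥ the last chosen end.
Sorted by end: (0,4)  (3,5)  (6,8)  (5,9)  (4,10)  (10,13)  (17,18)  (18,20)  (18,22)  (24,26)
take (0,4); skip (3,5); take (6,8); take (10,13); take (17,18); take (18,20); take (24,26).
Selected 6 observations.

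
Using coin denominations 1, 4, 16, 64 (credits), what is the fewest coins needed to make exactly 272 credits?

5

Use the largest denomination that fits, subtract, and repeat.
272 = 4×64 + 1×16
Total coins = 4 + 1 = 5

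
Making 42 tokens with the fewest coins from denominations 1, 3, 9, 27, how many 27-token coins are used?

Greedy: take as many of the largest coin as possible, then repeat with the remainder.
42 − 1×27→15 − 1×9→6 − 2×3→0
Count of 27: 1

1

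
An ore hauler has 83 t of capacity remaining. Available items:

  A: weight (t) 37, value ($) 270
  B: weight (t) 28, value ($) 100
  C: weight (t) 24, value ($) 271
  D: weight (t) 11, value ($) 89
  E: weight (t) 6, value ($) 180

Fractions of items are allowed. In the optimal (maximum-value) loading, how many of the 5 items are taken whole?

4

Sort by value per unit weight and fill in that order.
Ratios (sorted): E 30.00, C 11.29, D 8.09, A 7.30, B 3.57
take E (6 @ 180); take C (24 @ 271); take D (11 @ 89); take A (37 @ 270); take 5/28 of B → 17.86. Capacity used 83/83.
4 item(s) taken whole; one partial (take 5/28 of B).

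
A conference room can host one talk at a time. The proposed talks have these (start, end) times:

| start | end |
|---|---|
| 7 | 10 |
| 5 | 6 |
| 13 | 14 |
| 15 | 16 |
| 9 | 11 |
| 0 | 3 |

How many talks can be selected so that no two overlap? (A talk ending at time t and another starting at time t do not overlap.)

By end time: (0,3), (5,6), (7,10), (9,11), (13,14), (15,16).
Pick (0,3); next start ≥ 3 → (5,6); next start ≥ 6 → (7,10); next start ≥ 10 → (13,14); next start ≥ 14 → (15,16).
Selected 5 talks.

5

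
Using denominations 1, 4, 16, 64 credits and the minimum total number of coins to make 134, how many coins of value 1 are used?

2

134 = 2×64 + 1×4 + 2×1
Count of 1: 2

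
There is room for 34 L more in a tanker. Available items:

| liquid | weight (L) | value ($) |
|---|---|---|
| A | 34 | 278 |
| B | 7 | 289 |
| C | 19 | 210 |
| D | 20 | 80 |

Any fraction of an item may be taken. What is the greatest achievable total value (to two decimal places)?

Ratios (sorted): B 41.29, C 11.05, A 8.18, D 4.00
take B (7 @ 289); take C (19 @ 210); take 8/34 of A → 65.41. Capacity used 34/34.
Total value = 564.41

564.41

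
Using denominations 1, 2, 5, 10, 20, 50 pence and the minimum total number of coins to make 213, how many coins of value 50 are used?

4

Greedy: take as many of the largest coin as possible, then repeat with the remainder.
213 − 4×50→13 − 1×10→3 − 1×2→1 − 1×1→0
Count of 50: 4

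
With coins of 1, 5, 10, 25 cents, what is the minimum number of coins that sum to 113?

Use the largest denomination that fits, subtract, and repeat.
113 − 4×25→13 − 1×10→3 − 3×1→0
Total coins = 4 + 1 + 3 = 8

8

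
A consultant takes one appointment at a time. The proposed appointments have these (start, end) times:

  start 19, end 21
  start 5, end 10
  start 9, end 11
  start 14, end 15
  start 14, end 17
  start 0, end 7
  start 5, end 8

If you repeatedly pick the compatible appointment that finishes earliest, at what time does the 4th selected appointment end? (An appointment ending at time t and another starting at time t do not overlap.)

Sort by end time and greedily take each interval whose start is ≥ the last chosen end.
Sorted by end: (0,7)  (5,8)  (5,10)  (9,11)  (14,15)  (14,17)  (19,21)
take (0,7); take (9,11); take (14,15); skip (14,17); take (19,21).
Selected: (0,7) (9,11) (14,15) (19,21)

21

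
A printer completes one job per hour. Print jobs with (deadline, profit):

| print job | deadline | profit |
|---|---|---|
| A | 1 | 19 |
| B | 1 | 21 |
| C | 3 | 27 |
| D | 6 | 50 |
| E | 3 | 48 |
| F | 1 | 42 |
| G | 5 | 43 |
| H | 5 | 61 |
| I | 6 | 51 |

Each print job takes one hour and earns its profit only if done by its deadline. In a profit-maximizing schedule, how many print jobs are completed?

6

Take jobs in profit order; each goes to the latest open slot no later than its deadline.
By profit: H(d5,61), I(d6,51), D(d6,50), E(d3,48), G(d5,43), F(d1,42), C(d3,27), B(d1,21), A(d1,19)
H→slot 5; I→slot 6; D→slot 4; E→slot 3; G→slot 2; F→slot 1; C skipped; B skipped; A skipped.
6 of 9 scheduled.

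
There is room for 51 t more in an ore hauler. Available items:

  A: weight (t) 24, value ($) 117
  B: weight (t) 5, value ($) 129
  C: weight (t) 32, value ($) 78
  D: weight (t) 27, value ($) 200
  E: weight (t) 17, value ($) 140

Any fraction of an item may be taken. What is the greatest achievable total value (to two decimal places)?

Order: B (129/5=25.80) > E (140/17=8.24) > D (200/27=7.41) > A (117/24=4.88) > C (78/32=2.44)
Fill: take B (5 @ 129) → take E (17 @ 140) → take D (27 @ 200) → take 2/24 of A → 9.75; 51/51 used.
Total value = 478.75

478.75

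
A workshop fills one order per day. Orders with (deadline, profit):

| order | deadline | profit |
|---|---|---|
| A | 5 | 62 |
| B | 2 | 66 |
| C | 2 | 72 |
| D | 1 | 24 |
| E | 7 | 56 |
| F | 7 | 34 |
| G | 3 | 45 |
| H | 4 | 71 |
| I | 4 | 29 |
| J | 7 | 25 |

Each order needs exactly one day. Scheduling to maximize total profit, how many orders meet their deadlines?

7

Sort by profit descending; place each in the latest free slot ≤ its deadline.
Profit order: C=72 H=71 B=66 A=62 E=56 G=45 F=34 I=29 J=25 D=24
Assign: C→slot 2, H→slot 4, B→slot 1, A→slot 5, E→slot 7, G→slot 3, F→slot 6, I skipped, J skipped, D skipped.
Slots: [1:B] [2:C] [3:G] [4:H] [5:A] [6:F] [7:E]
7 of 10 scheduled.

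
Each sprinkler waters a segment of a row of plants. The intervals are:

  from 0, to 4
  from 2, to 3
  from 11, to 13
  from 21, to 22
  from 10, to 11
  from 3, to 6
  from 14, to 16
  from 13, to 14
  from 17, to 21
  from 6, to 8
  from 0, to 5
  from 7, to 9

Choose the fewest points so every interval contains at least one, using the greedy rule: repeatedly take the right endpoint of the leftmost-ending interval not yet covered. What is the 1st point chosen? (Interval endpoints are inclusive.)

3

Sort by right endpoint; whenever an interval is uncovered, place a point at its right end.
Sorted: [2,3] [0,4] [0,5] [3,6] [6,8] [7,9] [10,11] [11,13] [13,14] [14,16] [17,21] [21,22]
{[2,3],[0,4],[0,5],[3,6]} hit by 3; {[6,8],[7,9]} hit by 8; {[10,11],[11,13]} hit by 11; {[13,14],[14,16]} hit by 14; {[17,21],[21,22]} hit by 21.
Points: 3, 8, 11, 14, 21 (5 total).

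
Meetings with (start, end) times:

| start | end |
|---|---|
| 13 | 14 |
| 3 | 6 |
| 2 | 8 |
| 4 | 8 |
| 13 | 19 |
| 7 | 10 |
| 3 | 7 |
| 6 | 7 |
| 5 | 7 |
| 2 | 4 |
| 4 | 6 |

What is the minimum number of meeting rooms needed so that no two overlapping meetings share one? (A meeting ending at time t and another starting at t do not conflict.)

6

starts: [2, 2, 3, 3, 4, 4, 5, 6, 7, 13, 13]
ends:   [4, 6, 6, 7, 7, 7, 8, 8, 10, 14, 19]
s2→1 s2→2 s3→3 s3→4 e4→3 s4→4 s4→5 s5→6  — peak 6.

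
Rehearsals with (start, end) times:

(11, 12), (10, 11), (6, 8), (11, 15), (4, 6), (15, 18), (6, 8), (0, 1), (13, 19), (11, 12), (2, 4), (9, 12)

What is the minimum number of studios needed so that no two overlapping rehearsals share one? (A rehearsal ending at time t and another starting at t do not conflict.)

4

Count concurrent intervals with a sweep; the peak is the room count.
Events (time:±→running): 0:+→1 1:-→0 2:+→1 4:-→0 4:+→1 6:-→0 6:+→1 6:+→2 8:-→1 8:-→0 9:+→1 10:+→2 11:-→1 11:+→2 11:+→3 11:+→4 … peak 4.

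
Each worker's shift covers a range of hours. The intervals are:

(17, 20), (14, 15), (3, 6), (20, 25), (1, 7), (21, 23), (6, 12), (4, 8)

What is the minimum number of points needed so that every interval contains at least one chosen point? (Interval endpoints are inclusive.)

4

Process intervals by earliest right end; each time one isn't hit yet, stab at its right endpoint.
By right end: [3,6]  [1,7]  [4,8]  [6,12]  [14,15]  [17,20]  [21,23]  [20,25]
[3,6] uncovered → point at 6; [14,15] uncovered → point at 15; [17,20] uncovered → point at 20; [21,23] uncovered → point at 23.
Points: 6, 15, 20, 23 (4 total).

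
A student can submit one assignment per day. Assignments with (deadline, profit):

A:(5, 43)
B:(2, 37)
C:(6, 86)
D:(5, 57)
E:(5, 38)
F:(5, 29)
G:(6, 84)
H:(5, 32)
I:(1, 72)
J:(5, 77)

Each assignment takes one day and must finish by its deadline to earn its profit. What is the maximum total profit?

419

Take jobs in profit order; each goes to the latest open slot no later than its deadline.
Profit order: C=86 G=84 J=77 I=72 D=57 A=43 E=38 B=37 H=32 F=29
Assign: C→slot 6, G→slot 5, J→slot 4, I→slot 1, D→slot 3, A→slot 2, E skipped, B skipped, H skipped, F skipped.
Slots: [1:I] [2:A] [3:D] [4:J] [5:G] [6:C]
Profit = 72 + 43 + 57 + 77 + 84 + 86 = 419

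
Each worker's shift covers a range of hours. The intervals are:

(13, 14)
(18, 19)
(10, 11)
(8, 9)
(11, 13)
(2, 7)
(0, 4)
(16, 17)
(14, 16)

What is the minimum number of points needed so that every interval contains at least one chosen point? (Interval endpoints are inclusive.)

6

Process intervals by earliest right end; each time one isn't hit yet, stab at its right endpoint.
Sorted: [0,4] [2,7] [8,9] [10,11] [11,13] [13,14] [14,16] [16,17] [18,19]
{[0,4],[2,7]} hit by 4; {[8,9]} hit by 9; {[10,11],[11,13]} hit by 11; {[13,14],[14,16]} hit by 14; {[16,17]} hit by 17; {[18,19]} hit by 19.
Points: 4, 9, 11, 14, 17, 19 (6 total).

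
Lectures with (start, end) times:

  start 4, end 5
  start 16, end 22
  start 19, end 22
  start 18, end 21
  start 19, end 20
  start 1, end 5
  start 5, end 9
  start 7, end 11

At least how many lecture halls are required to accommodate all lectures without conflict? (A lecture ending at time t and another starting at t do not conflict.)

Events (time:±→running): 1:+→1 4:+→2 5:-→1 5:-→0 5:+→1 7:+→2 9:-→1 11:-→0 16:+→1 18:+→2 19:+→3 19:+→4 … peak 4.

4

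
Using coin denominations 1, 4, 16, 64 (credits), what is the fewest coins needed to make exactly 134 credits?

5

134 − 2×64→6 − 1×4→2 − 2×1→0
Total coins = 2 + 1 + 2 = 5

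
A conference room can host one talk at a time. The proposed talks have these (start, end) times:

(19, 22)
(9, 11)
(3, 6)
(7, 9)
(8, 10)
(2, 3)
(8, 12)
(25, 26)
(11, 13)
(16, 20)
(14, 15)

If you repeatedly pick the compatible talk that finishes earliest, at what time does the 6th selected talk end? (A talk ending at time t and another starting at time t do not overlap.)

Sort by end time and greedily take each interval whose start is ≥ the last chosen end.
Sorted by end: (2,3)  (3,6)  (7,9)  (8,10)  (9,11)  (8,12)  (11,13)  (14,15)  (16,20)  (19,22)  (25,26)
take (2,3); take (3,6); take (7,9); skip (8,10); take (9,11); skip (8,12); take (11,13); take (14,15); take (16,20); skip (19,22); take (25,26).
Selected: (2,3) (3,6) (7,9) (9,11) (11,13) (14,15) (16,20) (25,26)

15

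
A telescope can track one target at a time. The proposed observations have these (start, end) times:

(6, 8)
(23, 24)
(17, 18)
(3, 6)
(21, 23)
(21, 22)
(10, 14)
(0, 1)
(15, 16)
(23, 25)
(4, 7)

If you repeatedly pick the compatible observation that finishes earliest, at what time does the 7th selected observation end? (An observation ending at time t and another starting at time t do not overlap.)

22

Order by finish time; keep every interval that doesn't clash with the previous kept one.
By end time: (0,1), (3,6), (4,7), (6,8), (10,14), (15,16), (17,18), (21,22), (21,23), (23,24), (23,25).
Pick (0,1); next start ≥ 1 → (3,6); next start ≥ 6 → (6,8); next start ≥ 8 → (10,14); next start ≥ 14 → (15,16); next start ≥ 16 → (17,18); next start ≥ 18 → (21,22); next start ≥ 22 → (23,24).
Selected: (0,1) (3,6) (6,8) (10,14) (15,16) (17,18) (21,22) (23,24)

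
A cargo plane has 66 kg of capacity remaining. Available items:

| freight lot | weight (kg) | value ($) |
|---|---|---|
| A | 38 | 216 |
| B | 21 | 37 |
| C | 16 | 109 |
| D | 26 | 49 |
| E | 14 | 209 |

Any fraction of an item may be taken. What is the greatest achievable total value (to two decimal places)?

Sort by value per unit weight and fill in that order.
Order: E (209/14=14.93) > C (109/16=6.81) > A (216/38=5.68) > D (49/26=1.88) > B (37/21=1.76)
Fill: take E (14 @ 209) → take C (16 @ 109) → take 36/38 of A → 204.63; 66/66 used.
Total value = 522.63

522.63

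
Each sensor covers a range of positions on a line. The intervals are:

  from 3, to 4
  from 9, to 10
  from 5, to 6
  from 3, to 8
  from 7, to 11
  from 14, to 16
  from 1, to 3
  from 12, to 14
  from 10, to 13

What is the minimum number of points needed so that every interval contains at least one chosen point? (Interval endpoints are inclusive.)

Process intervals by earliest right end; each time one isn't hit yet, stab at its right endpoint.
Sorted: [1,3] [3,4] [5,6] [3,8] [9,10] [7,11] [10,13] [12,14] [14,16]
{[1,3],[3,4]} hit by 3; {[5,6],[3,8]} hit by 6; {[9,10],[7,11],[10,13]} hit by 10; {[12,14],[14,16]} hit by 14.
Points: 3, 6, 10, 14 (4 total).

4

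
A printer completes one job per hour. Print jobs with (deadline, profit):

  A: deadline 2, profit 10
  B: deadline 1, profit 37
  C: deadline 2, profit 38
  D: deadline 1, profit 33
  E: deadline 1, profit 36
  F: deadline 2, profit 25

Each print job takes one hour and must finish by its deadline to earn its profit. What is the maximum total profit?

75

Profit order: C=38 B=37 E=36 D=33 F=25 A=10
Assign: C→slot 2, B→slot 1, E skipped, D skipped, F skipped, A skipped.
Slots: [1:B] [2:C]
Profit = 37 + 38 = 75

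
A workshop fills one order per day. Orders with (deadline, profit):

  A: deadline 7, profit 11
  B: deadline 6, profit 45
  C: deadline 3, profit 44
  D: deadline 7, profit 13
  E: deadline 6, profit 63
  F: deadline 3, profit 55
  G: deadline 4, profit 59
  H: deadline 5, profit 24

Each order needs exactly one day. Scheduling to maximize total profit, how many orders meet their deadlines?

7

Profit order: E=63 G=59 F=55 B=45 C=44 H=24 D=13 A=11
Assign: E→slot 6, G→slot 4, F→slot 3, B→slot 5, C→slot 2, H→slot 1, D→slot 7, A skipped.
Slots: [1:H] [2:C] [3:F] [4:G] [5:B] [6:E] [7:D]
7 of 8 scheduled.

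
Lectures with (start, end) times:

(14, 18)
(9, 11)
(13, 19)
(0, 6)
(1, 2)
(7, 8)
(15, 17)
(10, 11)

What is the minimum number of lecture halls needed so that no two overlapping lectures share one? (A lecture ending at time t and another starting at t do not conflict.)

3

Events (time:±→running): 0:+→1 1:+→2 2:-→1 6:-→0 7:+→1 8:-→0 9:+→1 10:+→2 11:-→1 11:-→0 13:+→1 14:+→2 15:+→3 … peak 3.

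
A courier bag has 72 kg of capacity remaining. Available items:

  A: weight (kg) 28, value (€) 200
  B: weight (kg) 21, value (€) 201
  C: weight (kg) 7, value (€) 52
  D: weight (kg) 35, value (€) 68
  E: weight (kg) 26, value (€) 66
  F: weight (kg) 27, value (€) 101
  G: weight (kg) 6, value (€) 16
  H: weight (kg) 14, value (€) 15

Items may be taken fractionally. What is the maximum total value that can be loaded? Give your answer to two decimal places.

512.85

Sort by value per unit weight and fill in that order.
Ratios (sorted): B 9.57, C 7.43, A 7.14, F 3.74, G 2.67, E 2.54, D 1.94, H 1.07
take B (21 @ 201); take C (7 @ 52); take A (28 @ 200); take 16/27 of F → 59.85. Capacity used 72/72.
Total value = 512.85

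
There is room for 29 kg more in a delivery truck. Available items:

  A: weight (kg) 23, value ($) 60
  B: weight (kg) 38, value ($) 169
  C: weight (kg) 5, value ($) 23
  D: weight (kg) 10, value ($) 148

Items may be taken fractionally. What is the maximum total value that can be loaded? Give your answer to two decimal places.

233.26

Greedy by value/weight ratio, highest first.
Ratios (sorted): D 14.80, C 4.60, B 4.45, A 2.61
take D (10 @ 148); take C (5 @ 23); take 14/38 of B → 62.26. Capacity used 29/29.
Total value = 233.26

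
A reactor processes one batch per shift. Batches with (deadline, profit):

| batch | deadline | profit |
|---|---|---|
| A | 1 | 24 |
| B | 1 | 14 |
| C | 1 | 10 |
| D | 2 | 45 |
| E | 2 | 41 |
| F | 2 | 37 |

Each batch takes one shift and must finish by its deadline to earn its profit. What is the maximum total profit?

Sort by profit descending; place each in the latest free slot ≤ its deadline.
Profit order: D=45 E=41 F=37 A=24 B=14 C=10
Assign: D→slot 2, E→slot 1, F skipped, A skipped, B skipped, C skipped.
Slots: [1:E] [2:D]
Profit = 41 + 45 = 86

86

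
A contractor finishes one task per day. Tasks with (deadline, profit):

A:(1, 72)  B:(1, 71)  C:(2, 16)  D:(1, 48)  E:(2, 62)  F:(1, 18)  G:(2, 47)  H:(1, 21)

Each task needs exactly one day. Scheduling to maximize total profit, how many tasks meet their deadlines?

2

Take jobs in profit order; each goes to the latest open slot no later than its deadline.
By profit: A(d1,72), B(d1,71), E(d2,62), D(d1,48), G(d2,47), H(d1,21), F(d1,18), C(d2,16)
A→slot 1; B skipped; E→slot 2; D skipped; G skipped; H skipped; F skipped; C skipped.
2 of 8 scheduled.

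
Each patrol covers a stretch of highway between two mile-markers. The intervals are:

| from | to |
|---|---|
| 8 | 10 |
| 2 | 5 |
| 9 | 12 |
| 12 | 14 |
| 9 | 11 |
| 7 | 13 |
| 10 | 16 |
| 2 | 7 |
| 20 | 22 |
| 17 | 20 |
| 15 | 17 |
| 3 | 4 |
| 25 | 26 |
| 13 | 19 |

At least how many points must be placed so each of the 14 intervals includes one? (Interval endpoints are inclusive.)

Sort by right endpoint; whenever an interval is uncovered, place a point at its right end.
By right end: [3,4]  [2,5]  [2,7]  [8,10]  [9,11]  [9,12]  [7,13]  [12,14]  [10,16]  [15,17]  [13,19]  [17,20]  [20,22]  [25,26]
[3,4] uncovered → point at 4; [8,10] uncovered → point at 10; [12,14] uncovered → point at 14; [15,17] uncovered → point at 17; [20,22] uncovered → point at 22; [25,26] uncovered → point at 26.
Points: 4, 10, 14, 17, 22, 26 (6 total).

6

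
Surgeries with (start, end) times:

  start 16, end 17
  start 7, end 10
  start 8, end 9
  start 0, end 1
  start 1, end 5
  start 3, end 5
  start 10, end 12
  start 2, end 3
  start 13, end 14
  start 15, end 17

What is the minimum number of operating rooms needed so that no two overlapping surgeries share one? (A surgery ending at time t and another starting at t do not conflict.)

2

Events (time:±→running): 0:+→1 1:-→0 1:+→1 2:+→2 … peak 2.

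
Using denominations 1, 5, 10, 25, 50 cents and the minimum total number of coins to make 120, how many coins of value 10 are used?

2

Use the largest denomination that fits, subtract, and repeat.
120 − 2×50→20 − 2×10→0
Count of 10: 2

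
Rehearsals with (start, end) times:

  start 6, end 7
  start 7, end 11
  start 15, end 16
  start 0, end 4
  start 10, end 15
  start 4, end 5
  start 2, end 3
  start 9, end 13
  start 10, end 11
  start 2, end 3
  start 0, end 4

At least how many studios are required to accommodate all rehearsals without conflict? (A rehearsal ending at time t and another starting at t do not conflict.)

The answer is the maximum number of intervals overlapping at any instant.
Events (time:±→running): 0:+→1 0:+→2 2:+→3 2:+→4 … peak 4.

4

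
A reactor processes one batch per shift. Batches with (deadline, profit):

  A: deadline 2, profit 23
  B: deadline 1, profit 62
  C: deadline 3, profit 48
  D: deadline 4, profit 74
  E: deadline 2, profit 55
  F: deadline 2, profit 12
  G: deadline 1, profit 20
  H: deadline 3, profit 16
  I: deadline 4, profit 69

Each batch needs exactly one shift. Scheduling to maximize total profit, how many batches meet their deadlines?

Take jobs in profit order; each goes to the latest open slot no later than its deadline.
Profit order: D=74 I=69 B=62 E=55 C=48 A=23 G=20 H=16 F=12
Assign: D→slot 4, I→slot 3, B→slot 1, E→slot 2, C skipped, A skipped, G skipped, H skipped, F skipped.
Slots: [1:B] [2:E] [3:I] [4:D]
4 of 9 scheduled.

4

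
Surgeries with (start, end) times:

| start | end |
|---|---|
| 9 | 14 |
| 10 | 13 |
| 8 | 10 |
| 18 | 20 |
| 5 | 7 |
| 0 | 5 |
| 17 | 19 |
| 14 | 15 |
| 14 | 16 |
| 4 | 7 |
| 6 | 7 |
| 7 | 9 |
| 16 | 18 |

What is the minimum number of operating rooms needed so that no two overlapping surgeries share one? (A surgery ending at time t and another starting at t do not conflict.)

Count concurrent intervals with a sweep; the peak is the room count.
starts: [0, 4, 5, 6, 7, 8, 9, 10, 14, 14, 16, 17, 18]
ends:   [5, 7, 7, 7, 9, 10, 13, 14, 15, 16, 18, 19, 20]
s0→1 s4→2 e5→1 s5→2 s6→3  — peak 3.

3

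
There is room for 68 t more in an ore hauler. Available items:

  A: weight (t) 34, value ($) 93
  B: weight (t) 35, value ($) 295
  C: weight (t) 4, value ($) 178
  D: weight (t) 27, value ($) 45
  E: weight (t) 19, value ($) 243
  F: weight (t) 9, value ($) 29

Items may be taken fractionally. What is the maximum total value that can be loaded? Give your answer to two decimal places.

747.74

Sort by value per unit weight and fill in that order.
Ratios (sorted): C 44.50, E 12.79, B 8.43, F 3.22, A 2.74, D 1.67
take C (4 @ 178); take E (19 @ 243); take B (35 @ 295); take F (9 @ 29); take 1/34 of A → 2.74. Capacity used 68/68.
Total value = 747.74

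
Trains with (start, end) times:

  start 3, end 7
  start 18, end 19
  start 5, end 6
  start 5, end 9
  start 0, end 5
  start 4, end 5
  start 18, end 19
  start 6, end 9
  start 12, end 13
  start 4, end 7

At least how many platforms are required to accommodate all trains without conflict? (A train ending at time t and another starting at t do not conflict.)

4

starts: [0, 3, 4, 4, 5, 5, 6, 12, 18, 18]
ends:   [5, 5, 6, 7, 7, 9, 9, 13, 19, 19]
s0→1 s3→2 s4→3 s4→4  — peak 4.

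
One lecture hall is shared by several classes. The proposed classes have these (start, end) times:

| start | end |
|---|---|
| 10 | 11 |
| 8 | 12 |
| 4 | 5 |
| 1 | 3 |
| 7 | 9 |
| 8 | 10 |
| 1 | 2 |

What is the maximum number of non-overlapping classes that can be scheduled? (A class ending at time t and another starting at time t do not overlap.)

Sorted by end: (1,2)  (1,3)  (4,5)  (7,9)  (8,10)  (10,11)  (8,12)
take (1,2); skip (1,3); take (4,5); take (7,9); skip (8,10); take (10,11).
Selected 4 classes.

4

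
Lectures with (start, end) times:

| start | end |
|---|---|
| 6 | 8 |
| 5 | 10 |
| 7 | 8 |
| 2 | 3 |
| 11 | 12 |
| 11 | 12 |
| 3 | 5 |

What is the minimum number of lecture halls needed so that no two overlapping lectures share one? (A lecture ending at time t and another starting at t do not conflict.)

Count concurrent intervals with a sweep; the peak is the room count.
starts: [2, 3, 5, 6, 7, 11, 11]
ends:   [3, 5, 8, 8, 10, 12, 12]
s2→1 e3→0 s3→1 e5→0 s5→1 s6→2 s7→3  — peak 3.

3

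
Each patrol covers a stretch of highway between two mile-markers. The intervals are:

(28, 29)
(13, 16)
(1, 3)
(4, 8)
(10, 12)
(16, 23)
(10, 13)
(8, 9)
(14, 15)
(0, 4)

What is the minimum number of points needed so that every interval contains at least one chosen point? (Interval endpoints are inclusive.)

Sort by right endpoint; whenever an interval is uncovered, place a point at its right end.
By right end: [1,3]  [0,4]  [4,8]  [8,9]  [10,12]  [10,13]  [14,15]  [13,16]  [16,23]  [28,29]
[1,3] uncovered → point at 3; [4,8] uncovered → point at 8; [10,12] uncovered → point at 12; [14,15] uncovered → point at 15; [16,23] uncovered → point at 23; [28,29] uncovered → point at 29.
Points: 3, 8, 12, 15, 23, 29 (6 total).

6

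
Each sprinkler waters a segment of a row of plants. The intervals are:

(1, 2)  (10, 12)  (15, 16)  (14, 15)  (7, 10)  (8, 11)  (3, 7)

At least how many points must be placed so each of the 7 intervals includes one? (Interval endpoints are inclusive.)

By right end: [1,2]  [3,7]  [7,10]  [8,11]  [10,12]  [14,15]  [15,16]
[1,2] uncovered → point at 2; [3,7] uncovered → point at 7; [8,11] uncovered → point at 11; [14,15] uncovered → point at 15.
Points: 2, 7, 11, 15 (4 total).

4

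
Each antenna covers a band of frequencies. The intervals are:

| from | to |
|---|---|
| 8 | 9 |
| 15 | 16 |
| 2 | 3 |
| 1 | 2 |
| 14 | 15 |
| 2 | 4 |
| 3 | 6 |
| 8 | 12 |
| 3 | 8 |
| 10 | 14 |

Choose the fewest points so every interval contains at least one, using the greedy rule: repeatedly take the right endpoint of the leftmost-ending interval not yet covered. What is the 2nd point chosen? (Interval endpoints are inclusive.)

6

Sorted: [1,2] [2,3] [2,4] [3,6] [3,8] [8,9] [8,12] [10,14] [14,15] [15,16]
{[1,2],[2,3],[2,4]} hit by 2; {[3,6],[3,8]} hit by 6; {[8,9],[8,12]} hit by 9; {[10,14],[14,15]} hit by 14; {[15,16]} hit by 16.
Points: 2, 6, 9, 14, 16 (5 total).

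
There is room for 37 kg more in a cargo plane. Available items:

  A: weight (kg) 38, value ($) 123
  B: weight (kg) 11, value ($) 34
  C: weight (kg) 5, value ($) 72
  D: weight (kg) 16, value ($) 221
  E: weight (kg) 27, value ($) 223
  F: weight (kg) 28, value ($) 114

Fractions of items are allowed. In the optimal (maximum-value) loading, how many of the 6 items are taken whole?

2

Order: C (72/5=14.40) > D (221/16=13.81) > E (223/27=8.26) > F (114/28=4.07) > A (123/38=3.24) > B (34/11=3.09)
Fill: take C (5 @ 72) → take D (16 @ 221) → take 16/27 of E → 132.15; 37/37 used.
2 item(s) taken whole; one partial (take 16/27 of E).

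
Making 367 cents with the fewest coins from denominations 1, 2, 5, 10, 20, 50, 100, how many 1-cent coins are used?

Use the largest denomination that fits, subtract, and repeat.
367 − 3×100→67 − 1×50→17 − 1×10→7 − 1×5→2 − 1×2→0
Count of 1: 0

0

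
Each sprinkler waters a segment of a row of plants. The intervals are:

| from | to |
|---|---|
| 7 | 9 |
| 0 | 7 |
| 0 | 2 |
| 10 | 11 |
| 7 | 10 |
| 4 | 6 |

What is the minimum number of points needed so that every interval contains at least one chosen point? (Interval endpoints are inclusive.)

4

Sort by right endpoint; whenever an interval is uncovered, place a point at its right end.
By right end: [0,2]  [4,6]  [0,7]  [7,9]  [7,10]  [10,11]
[0,2] uncovered → point at 2; [4,6] uncovered → point at 6; [7,9] uncovered → point at 9; [10,11] uncovered → point at 11.
Points: 2, 6, 9, 11 (4 total).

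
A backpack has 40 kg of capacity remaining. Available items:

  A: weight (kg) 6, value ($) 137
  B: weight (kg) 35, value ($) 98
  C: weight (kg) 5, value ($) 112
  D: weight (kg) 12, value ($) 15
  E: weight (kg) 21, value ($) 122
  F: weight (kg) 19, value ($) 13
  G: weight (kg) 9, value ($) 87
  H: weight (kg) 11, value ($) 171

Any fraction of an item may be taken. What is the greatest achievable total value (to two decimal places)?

Sort by value per unit weight and fill in that order.
Ratios (sorted): A 22.83, C 22.40, H 15.55, G 9.67, E 5.81, B 2.80, D 1.25, F 0.68
take A (6 @ 137); take C (5 @ 112); take H (11 @ 171); take G (9 @ 87); take 9/21 of E → 52.29. Capacity used 40/40.
Total value = 559.29

559.29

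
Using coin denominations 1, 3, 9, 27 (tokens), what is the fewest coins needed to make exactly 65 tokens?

65 − 2×27→11 − 1×9→2 − 2×1→0
Total coins = 2 + 1 + 2 = 5

5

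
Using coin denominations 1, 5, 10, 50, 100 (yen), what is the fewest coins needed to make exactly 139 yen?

Use the largest denomination that fits, subtract, and repeat.
139 − 1×100→39 − 3×10→9 − 1×5→4 − 4×1→0
Total coins = 1 + 3 + 1 + 4 = 9

9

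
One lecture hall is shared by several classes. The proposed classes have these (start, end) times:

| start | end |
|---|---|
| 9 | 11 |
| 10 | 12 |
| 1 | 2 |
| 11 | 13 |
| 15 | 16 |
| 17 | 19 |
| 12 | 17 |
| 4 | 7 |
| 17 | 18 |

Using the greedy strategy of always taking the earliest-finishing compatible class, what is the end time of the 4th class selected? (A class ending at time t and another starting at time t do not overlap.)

13

Sorted by end: (1,2)  (4,7)  (9,11)  (10,12)  (11,13)  (15,16)  (12,17)  (17,18)  (17,19)
take (1,2); take (4,7); take (9,11); take (11,13); take (15,16); take (17,18).
Selected: (1,2) (4,7) (9,11) (11,13) (15,16) (17,18)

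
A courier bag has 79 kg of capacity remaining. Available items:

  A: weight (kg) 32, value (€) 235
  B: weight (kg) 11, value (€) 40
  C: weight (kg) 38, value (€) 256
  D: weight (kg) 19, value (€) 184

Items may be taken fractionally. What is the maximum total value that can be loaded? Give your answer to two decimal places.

Greedy by value/weight ratio, highest first.
Ratios (sorted): D 9.68, A 7.34, C 6.74, B 3.64
take D (19 @ 184); take A (32 @ 235); take 28/38 of C → 188.63. Capacity used 79/79.
Total value = 607.63

607.63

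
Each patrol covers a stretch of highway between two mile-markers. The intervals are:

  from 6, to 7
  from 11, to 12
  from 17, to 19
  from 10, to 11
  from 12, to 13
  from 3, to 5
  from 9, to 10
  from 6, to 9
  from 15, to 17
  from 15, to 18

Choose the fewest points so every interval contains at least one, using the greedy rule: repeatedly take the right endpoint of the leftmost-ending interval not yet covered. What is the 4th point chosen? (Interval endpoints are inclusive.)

12

By right end: [3,5]  [6,7]  [6,9]  [9,10]  [10,11]  [11,12]  [12,13]  [15,17]  [15,18]  [17,19]
[3,5] uncovered → point at 5; [6,7] uncovered → point at 7; [9,10] uncovered → point at 10; [11,12] uncovered → point at 12; [15,17] uncovered → point at 17.
Points: 5, 7, 10, 12, 17 (5 total).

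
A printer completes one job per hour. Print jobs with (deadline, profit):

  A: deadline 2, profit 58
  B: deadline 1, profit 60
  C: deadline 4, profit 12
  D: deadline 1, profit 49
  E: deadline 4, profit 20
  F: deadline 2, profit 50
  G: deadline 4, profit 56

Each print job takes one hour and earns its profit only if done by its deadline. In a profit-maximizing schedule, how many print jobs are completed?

4

Take jobs in profit order; each goes to the latest open slot no later than its deadline.
Profit order: B=60 A=58 G=56 F=50 D=49 E=20 C=12
Assign: B→slot 1, A→slot 2, G→slot 4, F skipped, D skipped, E→slot 3, C skipped.
Slots: [1:B] [2:A] [3:E] [4:G]
4 of 7 scheduled.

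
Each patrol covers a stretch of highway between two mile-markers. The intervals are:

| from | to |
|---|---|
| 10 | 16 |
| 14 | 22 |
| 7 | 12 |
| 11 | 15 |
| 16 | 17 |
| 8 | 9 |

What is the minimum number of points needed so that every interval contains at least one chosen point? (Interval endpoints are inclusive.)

3

Sort by right endpoint; whenever an interval is uncovered, place a point at its right end.
By right end: [8,9]  [7,12]  [11,15]  [10,16]  [16,17]  [14,22]
[8,9] uncovered → point at 9; [11,15] uncovered → point at 15; [16,17] uncovered → point at 17.
Points: 9, 15, 17 (3 total).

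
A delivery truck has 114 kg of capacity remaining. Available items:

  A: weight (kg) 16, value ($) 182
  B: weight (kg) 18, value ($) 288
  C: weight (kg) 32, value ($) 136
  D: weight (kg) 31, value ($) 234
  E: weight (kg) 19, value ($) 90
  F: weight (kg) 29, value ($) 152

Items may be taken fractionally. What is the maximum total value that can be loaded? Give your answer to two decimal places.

950.25

Sort by value per unit weight and fill in that order.
Ratios (sorted): B 16.00, A 11.38, D 7.55, F 5.24, E 4.74, C 4.25
take B (18 @ 288); take A (16 @ 182); take D (31 @ 234); take F (29 @ 152); take E (19 @ 90); take 1/32 of C → 4.25. Capacity used 114/114.
Total value = 950.25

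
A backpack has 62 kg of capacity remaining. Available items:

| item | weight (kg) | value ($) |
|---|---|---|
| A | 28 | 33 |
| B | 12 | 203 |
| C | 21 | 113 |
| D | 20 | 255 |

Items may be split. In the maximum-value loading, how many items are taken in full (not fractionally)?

Greedy by value/weight ratio, highest first.
Ratios (sorted): B 16.92, D 12.75, C 5.38, A 1.18
take B (12 @ 203); take D (20 @ 255); take C (21 @ 113); take 9/28 of A → 10.61. Capacity used 62/62.
3 item(s) taken whole; one partial (take 9/28 of A).

3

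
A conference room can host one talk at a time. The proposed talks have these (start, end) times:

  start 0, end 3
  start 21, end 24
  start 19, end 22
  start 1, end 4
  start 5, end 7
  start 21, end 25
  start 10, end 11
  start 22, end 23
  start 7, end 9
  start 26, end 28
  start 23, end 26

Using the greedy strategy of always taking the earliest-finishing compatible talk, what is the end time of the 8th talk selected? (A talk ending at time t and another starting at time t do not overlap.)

28

Sorted by end: (0,3)  (1,4)  (5,7)  (7,9)  (10,11)  (19,22)  (22,23)  (21,24)  (21,25)  (23,26)  (26,28)
take (0,3); take (5,7); take (7,9); take (10,11); take (19,22); take (22,23); skip (21,25); take (23,26); take (26,28).
Selected: (0,3) (5,7) (7,9) (10,11) (19,22) (22,23) (23,26) (26,28)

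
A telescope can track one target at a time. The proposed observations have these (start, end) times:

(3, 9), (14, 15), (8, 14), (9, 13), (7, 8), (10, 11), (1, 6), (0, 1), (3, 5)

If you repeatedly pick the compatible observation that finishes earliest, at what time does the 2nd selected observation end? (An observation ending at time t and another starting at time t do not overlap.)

Sorted by end: (0,1)  (3,5)  (1,6)  (7,8)  (3,9)  (10,11)  (9,13)  (8,14)  (14,15)
take (0,1); take (3,5); skip (1,6); take (7,8); skip (3,9); take (10,11); take (14,15).
Selected: (0,1) (3,5) (7,8) (10,11) (14,15)

5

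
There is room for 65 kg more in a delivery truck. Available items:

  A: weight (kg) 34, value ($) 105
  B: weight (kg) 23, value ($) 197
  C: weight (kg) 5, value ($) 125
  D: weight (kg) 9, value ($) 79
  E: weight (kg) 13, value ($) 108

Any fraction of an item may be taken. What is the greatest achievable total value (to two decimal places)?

Greedy by value/weight ratio, highest first.
Ratios (sorted): C 25.00, D 8.78, B 8.57, E 8.31, A 3.09
take C (5 @ 125); take D (9 @ 79); take B (23 @ 197); take E (13 @ 108); take 15/34 of A → 46.32. Capacity used 65/65.
Total value = 555.32

555.32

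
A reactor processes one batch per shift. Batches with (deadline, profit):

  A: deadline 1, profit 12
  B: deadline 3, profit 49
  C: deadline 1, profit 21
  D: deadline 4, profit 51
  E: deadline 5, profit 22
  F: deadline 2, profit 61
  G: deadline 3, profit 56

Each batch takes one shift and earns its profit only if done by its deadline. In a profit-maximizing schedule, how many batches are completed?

Sort by profit descending; place each in the latest free slot ≤ its deadline.
Profit order: F=61 G=56 D=51 B=49 E=22 C=21 A=12
Assign: F→slot 2, G→slot 3, D→slot 4, B→slot 1, E→slot 5, C skipped, A skipped.
Slots: [1:B] [2:F] [3:G] [4:D] [5:E]
5 of 7 scheduled.

5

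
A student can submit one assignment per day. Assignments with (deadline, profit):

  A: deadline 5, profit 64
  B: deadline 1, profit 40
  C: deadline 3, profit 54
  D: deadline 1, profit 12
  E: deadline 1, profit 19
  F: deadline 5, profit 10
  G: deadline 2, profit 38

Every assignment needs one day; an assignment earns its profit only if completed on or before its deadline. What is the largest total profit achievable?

206

By profit: A(d5,64), C(d3,54), B(d1,40), G(d2,38), E(d1,19), D(d1,12), F(d5,10)
A→slot 5; C→slot 3; B→slot 1; G→slot 2; E skipped; D skipped; F→slot 4.
Profit = 40 + 38 + 54 + 10 + 64 = 206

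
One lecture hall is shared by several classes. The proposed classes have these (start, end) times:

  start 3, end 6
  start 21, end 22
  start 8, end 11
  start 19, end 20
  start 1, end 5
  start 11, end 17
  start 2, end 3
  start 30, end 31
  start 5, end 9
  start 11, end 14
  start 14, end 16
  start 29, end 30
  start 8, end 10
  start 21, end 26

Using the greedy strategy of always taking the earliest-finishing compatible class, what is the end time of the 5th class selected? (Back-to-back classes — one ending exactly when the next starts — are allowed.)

Sort by end time and greedily take each interval whose start is ≥ the last chosen end.
Sorted by end: (2,3)  (1,5)  (3,6)  (5,9)  (8,10)  (8,11)  (11,14)  (14,16)  (11,17)  (19,20)  (21,22)  (21,26)  (29,30)  (30,31)
take (2,3); take (3,6); take (8,10); take (11,14); take (14,16); take (19,20); take (21,22); take (29,30); take (30,31).
Selected: (2,3) (3,6) (8,10) (11,14) (14,16) (19,20) (21,22) (29,30) (30,31)

16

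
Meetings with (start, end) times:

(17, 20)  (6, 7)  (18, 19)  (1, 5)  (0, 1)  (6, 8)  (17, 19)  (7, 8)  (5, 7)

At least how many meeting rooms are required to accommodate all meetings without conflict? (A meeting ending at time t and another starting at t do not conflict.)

starts: [0, 1, 5, 6, 6, 7, 17, 17, 18]
ends:   [1, 5, 7, 7, 8, 8, 19, 19, 20]
s0→1 e1→0 s1→1 e5→0 s5→1 s6→2 s6→3  — peak 3.

3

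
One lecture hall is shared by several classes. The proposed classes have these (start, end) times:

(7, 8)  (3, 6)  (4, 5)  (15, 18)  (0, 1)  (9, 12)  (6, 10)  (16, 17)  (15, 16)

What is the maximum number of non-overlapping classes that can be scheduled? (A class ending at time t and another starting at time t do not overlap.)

6

Sorted by end: (0,1)  (4,5)  (3,6)  (7,8)  (6,10)  (9,12)  (15,16)  (16,17)  (15,18)
take (0,1); take (4,5); skip (3,6); take (7,8); take (9,12); take (15,16); take (16,17); skip (15,18).
Selected 6 classes.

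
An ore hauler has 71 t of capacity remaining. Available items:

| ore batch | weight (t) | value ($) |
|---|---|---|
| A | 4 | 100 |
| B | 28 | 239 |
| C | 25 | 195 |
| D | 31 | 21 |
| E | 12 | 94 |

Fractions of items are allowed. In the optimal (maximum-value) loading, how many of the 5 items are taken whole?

Order: A (100/4=25.00) > B (239/28=8.54) > E (94/12=7.83) > C (195/25=7.80) > D (21/31=0.68)
Fill: take A (4 @ 100) → take B (28 @ 239) → take E (12 @ 94) → take C (25 @ 195) → take 2/31 of D → 1.35; 71/71 used.
4 item(s) taken whole; one partial (take 2/31 of D).

4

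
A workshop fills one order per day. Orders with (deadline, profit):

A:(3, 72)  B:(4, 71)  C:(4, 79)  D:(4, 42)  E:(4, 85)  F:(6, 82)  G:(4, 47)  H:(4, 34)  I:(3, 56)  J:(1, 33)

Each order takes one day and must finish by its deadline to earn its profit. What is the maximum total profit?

Take jobs in profit order; each goes to the latest open slot no later than its deadline.
Profit order: E=85 F=82 C=79 A=72 B=71 I=56 G=47 D=42 H=34 J=33
Assign: E→slot 4, F→slot 6, C→slot 3, A→slot 2, B→slot 1, I skipped, G skipped, D skipped, H skipped, J skipped.
Slots: [1:B] [2:A] [3:C] [4:E] [6:F]
Profit = 71 + 72 + 79 + 85 + 82 = 389

389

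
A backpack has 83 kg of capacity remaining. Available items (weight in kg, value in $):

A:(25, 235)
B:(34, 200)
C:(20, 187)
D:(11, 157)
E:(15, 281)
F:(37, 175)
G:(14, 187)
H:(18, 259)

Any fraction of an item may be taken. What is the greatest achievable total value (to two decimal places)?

Sort by value per unit weight and fill in that order.
Order: E (281/15=18.73) > H (259/18=14.39) > D (157/11=14.27) > G (187/14=13.36) > A (235/25=9.40) > C (187/20=9.35) > B (200/34=5.88) > F (175/37=4.73)
Fill: take E (15 @ 281) → take H (18 @ 259) → take D (11 @ 157) → take G (14 @ 187) → take A (25 @ 235); 83/83 used.
Total value = 1119.00

1119.00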